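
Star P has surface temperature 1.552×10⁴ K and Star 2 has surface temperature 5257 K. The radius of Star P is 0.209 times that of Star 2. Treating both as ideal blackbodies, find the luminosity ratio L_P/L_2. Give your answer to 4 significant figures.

L ∝ R²T⁴, so L_P/L_2 = (R_P/R_2)²(T_P/T_2)⁴ = (0.209)² × (1.552×10⁴/5257)⁴ = 0.043681 × 75.9652 = 3.318.

L_P/L_2 ≈ 3.318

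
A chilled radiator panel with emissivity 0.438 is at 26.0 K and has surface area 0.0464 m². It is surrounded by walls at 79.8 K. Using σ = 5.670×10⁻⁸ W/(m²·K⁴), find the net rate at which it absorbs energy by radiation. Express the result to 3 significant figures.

Area A = 0.0464 m².
Net radiated power P_net = εσA(T⁴ − T₀⁴) = 0.438×5.670×10⁻⁸×0.0464×(26.0⁴ − 79.8⁴).
T⁴ − T₀⁴ = 4.56976×10⁵ − 4.05519×10⁷ = -4.00949×10⁷ K⁴, so P_net = -0.0462 W — negative, meaning a net gain of 0.0462 W.

Net gain ≈ 0.0462 W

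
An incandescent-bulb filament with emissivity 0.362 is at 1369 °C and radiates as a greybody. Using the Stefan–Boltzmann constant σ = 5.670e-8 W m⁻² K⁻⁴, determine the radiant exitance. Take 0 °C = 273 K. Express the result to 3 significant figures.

I ≈ 1.49×10⁵ W/m²

T = 1369 °C + 273 = 1642 K.
Stefan–Boltzmann: I = εσT⁴ = 0.362 × 5.670×10⁻⁸ × (1642)⁴ = 1.49×10⁵ W/m².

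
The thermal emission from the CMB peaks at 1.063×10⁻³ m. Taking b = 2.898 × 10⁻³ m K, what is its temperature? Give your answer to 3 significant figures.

Wien's law gives T = b/λ_max = (2.898×10⁻³ m·K)/(1.063×10⁻³ m) = 2.73 K.

T ≈ 2.73 K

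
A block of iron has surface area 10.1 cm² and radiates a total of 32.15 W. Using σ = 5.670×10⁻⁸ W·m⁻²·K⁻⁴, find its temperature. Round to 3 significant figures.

T ≈ 866 K

Area A = 10.1 cm² = 1.01×10⁻³ m².
P = σAT⁴ ⇒ T = (P/(σA))^(1/4) = (32.15/(5.670×10⁻⁸×1.01×10⁻³))^(1/4) = 866 K.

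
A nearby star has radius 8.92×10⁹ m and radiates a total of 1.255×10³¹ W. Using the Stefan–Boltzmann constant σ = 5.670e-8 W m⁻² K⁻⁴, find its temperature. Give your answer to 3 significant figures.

Surface area A = 4πR² = 4π(8.92×10⁹ m)² = 9.99861×10²⁰ m².
P = σAT⁴ ⇒ T = (P/(σA))^(1/4) = (1.255×10³¹/(5.670×10⁻⁸×9.99861×10²⁰))^(1/4) = 2.17×10⁴ K.

T ≈ 2.17×10⁴ K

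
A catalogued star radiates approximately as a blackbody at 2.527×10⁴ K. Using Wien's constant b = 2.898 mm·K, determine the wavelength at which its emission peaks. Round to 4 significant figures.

λ_max ≈ 114.7 nm

Wien's displacement law: λ_max = b/T = (2.898×10⁻³ m·K)/(2.527×10⁴ K) = 1.1468×10⁻⁷ m.
That is 114.7 nm, in the ultraviolet range.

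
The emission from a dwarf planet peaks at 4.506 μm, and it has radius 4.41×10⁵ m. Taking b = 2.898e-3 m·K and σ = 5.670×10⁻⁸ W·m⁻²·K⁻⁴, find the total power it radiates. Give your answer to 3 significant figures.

P ≈ 2.37×10¹⁶ W

Wien's law: T = b/λ_max = 2.898×10⁻³/4.506×10⁻⁶ = 643.142 K.
Surface area A = 4πR² = 4π(4.41×10⁵ m)² = 2.44392×10¹² m².
Then P = σAT⁴ = 5.670×10⁻⁸×2.44392×10¹²×(643.142)⁴ = 2.37×10¹⁶ W.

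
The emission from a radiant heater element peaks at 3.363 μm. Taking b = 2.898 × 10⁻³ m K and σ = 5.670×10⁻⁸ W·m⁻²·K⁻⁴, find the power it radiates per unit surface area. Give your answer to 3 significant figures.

Wien's law: T = b/λ_max = 2.898×10⁻³/3.363×10⁻⁶ = 861.731 K.
Then I = σT⁴ = 5.670×10⁻⁸×(861.731)⁴ = 3.13×10⁴ W/m².

I ≈ 3.13×10⁴ W/m²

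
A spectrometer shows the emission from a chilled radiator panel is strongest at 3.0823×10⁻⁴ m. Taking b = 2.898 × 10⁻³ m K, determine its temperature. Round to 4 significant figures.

T ≈ 9.402 K

Wien's law gives T = b/λ_max = (2.898×10⁻³ m·K)/(3.0823×10⁻⁴ m) = 9.402 K.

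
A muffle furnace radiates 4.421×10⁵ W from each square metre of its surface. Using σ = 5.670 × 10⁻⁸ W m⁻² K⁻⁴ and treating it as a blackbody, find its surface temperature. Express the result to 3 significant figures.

I = σT⁴, so T = (I/σ)^(1/4) = (4.421×10⁵/(5.670×10⁻⁸))^(1/4) = 1.67×10³ K.

T ≈ 1.67×10³ K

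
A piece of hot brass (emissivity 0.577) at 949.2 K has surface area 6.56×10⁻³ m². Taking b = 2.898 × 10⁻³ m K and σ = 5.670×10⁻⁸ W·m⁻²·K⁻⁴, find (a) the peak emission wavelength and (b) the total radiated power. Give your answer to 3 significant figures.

(a) λ_max = b/T = 2.898×10⁻³/949.2 = 3.053×10⁻⁶ m = 3.05 μm.
Area A = 6.56×10⁻³ m².
(b) P = εσAT⁴ = 0.577×5.670×10⁻⁸×6.56×10⁻³×(949.2)⁴ = 174 W.

λ_max ≈ 3.05 μm; P ≈ 174 W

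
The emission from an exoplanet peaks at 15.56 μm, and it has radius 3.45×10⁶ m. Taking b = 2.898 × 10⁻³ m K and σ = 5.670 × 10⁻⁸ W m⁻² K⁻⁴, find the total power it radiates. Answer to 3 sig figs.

Wien's law: T = b/λ_max = 2.898×10⁻³/1.556×10⁻⁵ = 186.247 K.
Surface area A = 4πR² = 4π(3.45×10⁶ m)² = 1.49571×10¹⁴ m².
Then P = σAT⁴ = 5.670×10⁻⁸×1.49571×10¹⁴×(186.247)⁴ = 1.02×10¹⁶ W.

P ≈ 1.02×10¹⁶ W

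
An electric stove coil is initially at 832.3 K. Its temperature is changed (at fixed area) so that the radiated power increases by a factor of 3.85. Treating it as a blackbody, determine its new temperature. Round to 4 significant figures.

P ∝ T⁴, so T₂/T₁ = (P₂/P₁)^(1/4) = (3.85)^(1/4) = 1.40076.
T₂ = 832.3 × 1.40076 = 1166 K.

T₂ ≈ 1166 K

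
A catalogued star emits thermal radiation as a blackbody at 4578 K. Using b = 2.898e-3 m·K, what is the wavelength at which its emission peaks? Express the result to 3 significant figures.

Wien's displacement law: λ_max = b/T = (2.898×10⁻³ m·K)/(4578 K) = 6.330×10⁻⁷ m.
That is 633 nm, in the visible range.

λ_max ≈ 633 nm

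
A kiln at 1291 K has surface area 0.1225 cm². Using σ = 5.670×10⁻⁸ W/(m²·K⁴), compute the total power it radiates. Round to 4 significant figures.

Area A = 0.1225 cm² = 1.225×10⁻⁵ m².
P = σAT⁴ = 5.670×10⁻⁸ × 1.225×10⁻⁵ × (1291)⁴ = 1.929 W.

P ≈ 1.929 W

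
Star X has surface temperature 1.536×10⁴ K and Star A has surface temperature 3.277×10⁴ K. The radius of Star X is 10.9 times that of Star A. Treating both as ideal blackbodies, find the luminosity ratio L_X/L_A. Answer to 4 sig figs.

L_X/L_A ≈ 5.735

L ∝ R²T⁴, so L_X/L_A = (R_X/R_A)²(T_X/T_A)⁴ = (10.9)² × (1.536×10⁴/3.277×10⁴)⁴ = 118.81 × 0.0482680 = 5.735.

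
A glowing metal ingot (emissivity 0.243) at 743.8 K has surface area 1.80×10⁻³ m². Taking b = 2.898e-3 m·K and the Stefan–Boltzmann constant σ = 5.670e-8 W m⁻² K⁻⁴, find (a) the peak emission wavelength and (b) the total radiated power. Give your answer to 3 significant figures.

λ_max ≈ 3.90 μm; P ≈ 7.59 W

(a) λ_max = b/T = 2.898×10⁻³/743.8 = 3.896×10⁻⁶ m = 3.90 μm.
Area A = 1.80×10⁻³ m².
(b) P = εσAT⁴ = 0.243×5.670×10⁻⁸×1.80×10⁻³×(743.8)⁴ = 7.59 W.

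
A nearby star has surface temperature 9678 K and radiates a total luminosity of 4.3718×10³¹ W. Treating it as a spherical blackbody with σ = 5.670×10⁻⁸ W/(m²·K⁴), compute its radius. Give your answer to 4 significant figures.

R ≈ 8.363×10¹⁰ m

L = 4πR²σT⁴ ⇒ R = √(L/(4πσT⁴)).
σT⁴ = 4.97423×10⁸ W/m², so R = √(4.3718×10³¹/(4π×4.97423×10⁸)) = 8.363×10¹⁰ m.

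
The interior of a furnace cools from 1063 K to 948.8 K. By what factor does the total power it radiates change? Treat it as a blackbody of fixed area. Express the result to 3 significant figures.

P₂/P₁ ≈ 0.635

P ∝ T⁴, so P₂/P₁ = (T₂/T₁)⁴ = (948.8/1063)⁴ = (0.892568)⁴ = 0.635.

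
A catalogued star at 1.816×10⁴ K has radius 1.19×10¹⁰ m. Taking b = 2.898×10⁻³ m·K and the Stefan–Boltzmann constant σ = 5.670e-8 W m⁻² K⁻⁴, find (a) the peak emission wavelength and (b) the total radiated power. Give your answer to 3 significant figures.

(a) λ_max = b/T = 2.898×10⁻³/1.816×10⁴ = 1.596×10⁻⁷ m = 160 nm.
Surface area A = 4πR² = 4π(1.19×10¹⁰ m)² = 1.77952×10²¹ m².
(b) P = σAT⁴ = 5.670×10⁻⁸×1.77952×10²¹×(1.816×10⁴)⁴ = 1.10×10³¹ W.

λ_max ≈ 160 nm; P ≈ 1.10×10³¹ W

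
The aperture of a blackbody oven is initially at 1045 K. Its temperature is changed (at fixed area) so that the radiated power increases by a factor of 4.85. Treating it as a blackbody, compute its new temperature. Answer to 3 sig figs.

T₂ ≈ 1.55×10³ K

P ∝ T⁴, so T₂/T₁ = (P₂/P₁)^(1/4) = (4.85)^(1/4) = 1.48401.
T₂ = 1045 × 1.48401 = 1.55×10³ K.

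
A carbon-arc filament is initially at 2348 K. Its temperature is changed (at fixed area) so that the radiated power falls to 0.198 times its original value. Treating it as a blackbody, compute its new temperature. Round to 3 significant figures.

P ∝ T⁴, so T₂/T₁ = (P₂/P₁)^(1/4) = (0.198)^(1/4) = 0.667062.
T₂ = 2348 × 0.667062 = 1.57×10³ K.

T₂ ≈ 1.57×10³ K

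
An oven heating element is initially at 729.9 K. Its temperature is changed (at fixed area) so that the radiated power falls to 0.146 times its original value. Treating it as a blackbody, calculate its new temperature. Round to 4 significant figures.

T₂ ≈ 451.2 K

P ∝ T⁴, so T₂/T₁ = (P₂/P₁)^(1/4) = (0.146)^(1/4) = 0.618142.
T₂ = 729.9 × 0.618142 = 451.2 K.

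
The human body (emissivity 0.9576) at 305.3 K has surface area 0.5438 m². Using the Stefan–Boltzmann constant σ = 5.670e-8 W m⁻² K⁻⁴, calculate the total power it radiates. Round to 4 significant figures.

P ≈ 256.5 W

Area A = 0.5438 m².
P = εσAT⁴ = 0.9576 × 5.670×10⁻⁸ × 0.5438 × (305.3)⁴ = 256.5 W.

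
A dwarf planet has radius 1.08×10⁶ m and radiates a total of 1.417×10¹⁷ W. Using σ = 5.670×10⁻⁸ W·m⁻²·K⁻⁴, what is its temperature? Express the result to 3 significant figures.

T ≈ 643 K

Surface area A = 4πR² = 4π(1.08×10⁶ m)² = 1.46574×10¹³ m².
P = σAT⁴ ⇒ T = (P/(σA))^(1/4) = (1.417×10¹⁷/(5.670×10⁻⁸×1.46574×10¹³))^(1/4) = 643 K.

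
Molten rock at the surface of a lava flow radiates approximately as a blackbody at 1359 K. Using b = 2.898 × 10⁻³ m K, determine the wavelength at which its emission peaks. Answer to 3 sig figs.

λ_max ≈ 2.13 μm

Wien's displacement law: λ_max = b/T = (2.898×10⁻³ m·K)/(1359 K) = 2.132×10⁻⁶ m.
That is 2.13 μm, in the infrared range.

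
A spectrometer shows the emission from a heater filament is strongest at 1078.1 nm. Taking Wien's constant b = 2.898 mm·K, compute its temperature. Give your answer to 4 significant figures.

T ≈ 2688 K

Wien's law gives T = b/λ_max = (2.898×10⁻³ m·K)/(1.0781×10⁻⁶ m) = 2688 K.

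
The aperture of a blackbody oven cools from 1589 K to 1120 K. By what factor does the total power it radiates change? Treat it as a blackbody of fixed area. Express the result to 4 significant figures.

P₂/P₁ ≈ 0.2468

P ∝ T⁴, so P₂/P₁ = (T₂/T₁)⁴ = (1120/1589)⁴ = (0.704846)⁴ = 0.2468.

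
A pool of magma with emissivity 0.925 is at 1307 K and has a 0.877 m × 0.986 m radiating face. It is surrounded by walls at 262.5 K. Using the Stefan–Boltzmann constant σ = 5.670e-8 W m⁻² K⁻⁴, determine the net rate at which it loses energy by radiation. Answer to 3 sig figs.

Net loss ≈ 1.32×10⁵ W

Area A = 0.877 × 0.986 = 0.864722 m².
Net radiated power P_net = εσA(T⁴ − T₀⁴) = 0.925×5.670×10⁻⁸×0.864722×(1307⁴ − 262.5⁴).
T⁴ − T₀⁴ = 2.91811×10¹² − 4.74807×10⁹ = 2.91336×10¹² K⁴, so P_net = 1.32×10⁵ W.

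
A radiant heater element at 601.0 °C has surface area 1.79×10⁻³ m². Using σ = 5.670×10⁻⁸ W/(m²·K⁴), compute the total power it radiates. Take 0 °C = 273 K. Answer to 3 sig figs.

P ≈ 59.2 W

T = 601.0 °C + 273 = 874.0 K.
Area A = 1.79×10⁻³ m².
P = σAT⁴ = 5.670×10⁻⁸ × 1.79×10⁻³ × (874.0)⁴ = 59.2 W.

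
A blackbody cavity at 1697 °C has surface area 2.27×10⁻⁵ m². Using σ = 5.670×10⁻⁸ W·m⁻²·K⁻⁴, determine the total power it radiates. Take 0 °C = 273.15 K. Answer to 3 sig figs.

P ≈ 19.4 W

T = 1697 °C + 273.15 = 1970.15 K.
Area A = 2.27×10⁻⁵ m².
P = σAT⁴ = 5.670×10⁻⁸ × 2.27×10⁻⁵ × (1970.15)⁴ = 19.4 W.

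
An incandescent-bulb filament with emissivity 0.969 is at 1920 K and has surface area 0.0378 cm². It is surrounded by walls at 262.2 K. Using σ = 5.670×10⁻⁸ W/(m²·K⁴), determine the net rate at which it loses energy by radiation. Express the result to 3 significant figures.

Area A = 0.0378 cm² = 3.78×10⁻⁶ m².
Net radiated power P_net = εσA(T⁴ − T₀⁴) = 0.969×5.670×10⁻⁸×3.78×10⁻⁶×(1920⁴ − 262.2⁴).
T⁴ − T₀⁴ = 1.35895×10¹³ − 4.72640×10⁹ = 1.35848×10¹³ K⁴, so P_net = 2.82 W.

Net loss ≈ 2.82 W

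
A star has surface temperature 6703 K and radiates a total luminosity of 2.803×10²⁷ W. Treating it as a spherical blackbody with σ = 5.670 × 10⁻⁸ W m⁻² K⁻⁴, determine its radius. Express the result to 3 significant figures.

L = 4πR²σT⁴ ⇒ R = √(L/(4πσT⁴)).
σT⁴ = 1.14462×10⁸ W/m², so R = √(2.803×10²⁷/(4π×1.14462×10⁸)) = 1.40×10⁹ m.

R ≈ 1.40×10⁹ m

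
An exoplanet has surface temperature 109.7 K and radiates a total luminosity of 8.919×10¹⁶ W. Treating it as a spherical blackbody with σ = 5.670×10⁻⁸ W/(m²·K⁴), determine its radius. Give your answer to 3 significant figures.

R ≈ 2.94×10⁷ m

L = 4πR²σT⁴ ⇒ R = √(L/(4πσT⁴)).
σT⁴ = 8.21126 W/m², so R = √(8.919×10¹⁶/(4π×8.21126)) = 2.94×10⁷ m.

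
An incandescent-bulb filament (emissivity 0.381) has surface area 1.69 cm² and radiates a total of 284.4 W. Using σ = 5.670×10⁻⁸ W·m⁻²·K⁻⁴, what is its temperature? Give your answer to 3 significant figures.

T ≈ 2.97×10³ K

Area A = 1.69 cm² = 1.69×10⁻⁴ m².
P = εσAT⁴ ⇒ T = (P/(εσA))^(1/4) = (284.4/(0.381×5.670×10⁻⁸×1.69×10⁻⁴))^(1/4) = 2.97×10³ K.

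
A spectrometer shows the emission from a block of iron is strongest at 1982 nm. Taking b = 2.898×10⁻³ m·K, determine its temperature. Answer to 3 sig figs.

Wien's law gives T = b/λ_max = (2.898×10⁻³ m·K)/(1.982×10⁻⁶ m) = 1.46×10³ K.

T ≈ 1.46×10³ K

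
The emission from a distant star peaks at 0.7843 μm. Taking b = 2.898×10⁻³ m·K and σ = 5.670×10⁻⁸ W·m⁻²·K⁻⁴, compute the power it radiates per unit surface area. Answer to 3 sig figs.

Wien's law: T = b/λ_max = 2.898×10⁻³/7.843×10⁻⁷ = 3695.01 K.
Then I = σT⁴ = 5.670×10⁻⁸×(3695.01)⁴ = 1.06×10⁷ W/m².

I ≈ 1.06×10⁷ W/m²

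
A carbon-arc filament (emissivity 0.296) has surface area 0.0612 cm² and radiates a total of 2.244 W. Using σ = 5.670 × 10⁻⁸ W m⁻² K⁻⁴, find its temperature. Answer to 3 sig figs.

T ≈ 2.16×10³ K

Area A = 0.0612 cm² = 6.12×10⁻⁶ m².
P = εσAT⁴ ⇒ T = (P/(εσA))^(1/4) = (2.244/(0.296×5.670×10⁻⁸×6.12×10⁻⁶))^(1/4) = 2.16×10³ K.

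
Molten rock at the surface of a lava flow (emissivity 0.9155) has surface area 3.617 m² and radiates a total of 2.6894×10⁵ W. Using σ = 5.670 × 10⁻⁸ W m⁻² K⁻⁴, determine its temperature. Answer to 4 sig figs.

T ≈ 1094 K

Area A = 3.617 m².
P = εσAT⁴ ⇒ T = (P/(εσA))^(1/4) = (2.6894×10⁵/(0.9155×5.670×10⁻⁸×3.617))^(1/4) = 1094 K.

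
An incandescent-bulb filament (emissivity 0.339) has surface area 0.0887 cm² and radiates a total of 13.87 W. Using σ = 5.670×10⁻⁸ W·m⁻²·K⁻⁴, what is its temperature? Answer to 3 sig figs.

Area A = 0.0887 cm² = 8.87×10⁻⁶ m².
P = εσAT⁴ ⇒ T = (P/(εσA))^(1/4) = (13.87/(0.339×5.670×10⁻⁸×8.87×10⁻⁶))^(1/4) = 3.00×10³ K.

T ≈ 3.00×10³ K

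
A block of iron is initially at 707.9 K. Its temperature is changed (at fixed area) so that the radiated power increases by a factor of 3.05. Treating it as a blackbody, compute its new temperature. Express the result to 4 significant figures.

T₂ ≈ 935.5 K

P ∝ T⁴, so T₂/T₁ = (P₂/P₁)^(1/4) = (3.05)^(1/4) = 1.32152.
T₂ = 707.9 × 1.32152 = 935.5 K.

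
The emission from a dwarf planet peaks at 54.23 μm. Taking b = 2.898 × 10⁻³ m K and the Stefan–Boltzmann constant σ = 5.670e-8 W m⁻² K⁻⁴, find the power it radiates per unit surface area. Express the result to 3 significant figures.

Wien's law: T = b/λ_max = 2.898×10⁻³/5.423×10⁻⁵ = 53.4391 K.
Then I = σT⁴ = 5.670×10⁻⁸×(53.4391)⁴ = 0.462 W/m².

I ≈ 0.462 W/m²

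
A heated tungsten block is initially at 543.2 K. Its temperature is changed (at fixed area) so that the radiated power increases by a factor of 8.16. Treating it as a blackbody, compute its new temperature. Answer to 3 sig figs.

T₂ ≈ 918 K

P ∝ T⁴, so T₂/T₁ = (P₂/P₁)^(1/4) = (8.16)^(1/4) = 1.69014.
T₂ = 543.2 × 1.69014 = 918 K.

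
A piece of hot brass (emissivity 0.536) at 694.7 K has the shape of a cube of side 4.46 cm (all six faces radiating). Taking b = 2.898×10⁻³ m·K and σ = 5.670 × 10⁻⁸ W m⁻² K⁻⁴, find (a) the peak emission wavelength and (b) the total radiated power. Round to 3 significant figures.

(a) λ_max = b/T = 2.898×10⁻³/694.7 = 4.172×10⁻⁶ m = 4.17 μm.
Area A = 6s² = 6×(0.0446 m)² = 0.011935 m².
(b) P = εσAT⁴ = 0.536×5.670×10⁻⁸×0.011935×(694.7)⁴ = 84.5 W.

λ_max ≈ 4.17 μm; P ≈ 84.5 W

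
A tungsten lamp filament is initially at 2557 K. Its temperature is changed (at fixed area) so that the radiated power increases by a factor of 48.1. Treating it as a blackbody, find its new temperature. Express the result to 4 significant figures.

T₂ ≈ 6734 K

P ∝ T⁴, so T₂/T₁ = (P₂/P₁)^(1/4) = (48.1)^(1/4) = 2.63352.
T₂ = 2557 × 2.63352 = 6734 K.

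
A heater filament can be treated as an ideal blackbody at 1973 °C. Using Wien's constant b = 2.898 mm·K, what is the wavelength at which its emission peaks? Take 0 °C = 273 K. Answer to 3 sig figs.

T = 1973 °C + 273 = 2246 K.
Wien's displacement law: λ_max = b/T = (2.898×10⁻³ m·K)/(2246 K) = 1.290×10⁻⁶ m.
That is 1.29×10³ nm, in the infrared range.

λ_max ≈ 1.29×10³ nm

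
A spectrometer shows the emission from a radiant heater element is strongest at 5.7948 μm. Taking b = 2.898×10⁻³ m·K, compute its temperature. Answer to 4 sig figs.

Wien's law gives T = b/λ_max = (2.898×10⁻³ m·K)/(5.7948×10⁻⁶ m) = 500.1 K.

T ≈ 500.1 K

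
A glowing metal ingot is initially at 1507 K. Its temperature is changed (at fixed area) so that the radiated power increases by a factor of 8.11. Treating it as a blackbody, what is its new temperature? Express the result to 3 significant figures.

P ∝ T⁴, so T₂/T₁ = (P₂/P₁)^(1/4) = (8.11)^(1/4) = 1.68754.
T₂ = 1507 × 1.68754 = 2.54×10³ K.

T₂ ≈ 2.54×10³ K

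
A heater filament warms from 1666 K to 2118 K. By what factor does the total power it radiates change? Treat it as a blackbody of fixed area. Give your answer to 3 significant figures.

P ∝ T⁴, so P₂/P₁ = (T₂/T₁)⁴ = (2118/1666)⁴ = (1.27131)⁴ = 2.61.

P₂/P₁ ≈ 2.61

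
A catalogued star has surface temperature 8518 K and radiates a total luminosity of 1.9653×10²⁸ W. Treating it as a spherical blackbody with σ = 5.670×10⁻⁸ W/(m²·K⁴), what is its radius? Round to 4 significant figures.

R ≈ 2.289×10⁹ m

L = 4πR²σT⁴ ⇒ R = √(L/(4πσT⁴)).
σT⁴ = 2.98493×10⁸ W/m², so R = √(1.9653×10²⁸/(4π×2.98493×10⁸)) = 2.289×10⁹ m.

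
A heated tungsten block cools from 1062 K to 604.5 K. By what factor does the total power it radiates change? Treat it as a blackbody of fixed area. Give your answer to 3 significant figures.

P₂/P₁ ≈ 0.105

P ∝ T⁴, so P₂/P₁ = (T₂/T₁)⁴ = (604.5/1062)⁴ = (0.569209)⁴ = 0.105.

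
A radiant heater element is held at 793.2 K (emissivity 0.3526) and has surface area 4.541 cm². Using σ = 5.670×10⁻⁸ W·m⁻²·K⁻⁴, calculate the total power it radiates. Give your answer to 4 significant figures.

Area A = 4.541 cm² = 4.541×10⁻⁴ m².
P = εσAT⁴ = 0.3526 × 5.670×10⁻⁸ × 4.541×10⁻⁴ × (793.2)⁴ = 3.594 W.

P ≈ 3.594 W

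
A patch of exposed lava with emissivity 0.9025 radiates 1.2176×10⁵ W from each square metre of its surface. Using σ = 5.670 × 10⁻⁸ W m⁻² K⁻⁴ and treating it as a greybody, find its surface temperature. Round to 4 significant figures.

T ≈ 1242 K

I = εσT⁴, so T = (I/εσ)^(1/4) = (1.2176×10⁵/(0.9025×5.670×10⁻⁸))^(1/4) = 1242 K.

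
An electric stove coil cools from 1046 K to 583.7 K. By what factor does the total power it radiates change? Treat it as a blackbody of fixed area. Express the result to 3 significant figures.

P₂/P₁ ≈ 0.0970

P ∝ T⁴, so P₂/P₁ = (T₂/T₁)⁴ = (583.7/1046)⁴ = (0.558031)⁴ = 0.0970.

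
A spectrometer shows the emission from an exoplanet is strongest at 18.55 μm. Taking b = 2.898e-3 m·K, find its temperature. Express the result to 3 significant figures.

Wien's law gives T = b/λ_max = (2.898×10⁻³ m·K)/(1.855×10⁻⁵ m) = 156 K.

T ≈ 156 K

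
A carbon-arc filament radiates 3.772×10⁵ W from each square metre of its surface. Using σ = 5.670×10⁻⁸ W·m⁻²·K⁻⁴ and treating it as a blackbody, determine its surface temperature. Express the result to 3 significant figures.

I = σT⁴, so T = (I/σ)^(1/4) = (3.772×10⁵/(5.670×10⁻⁸))^(1/4) = 1.61×10³ K.

T ≈ 1.61×10³ K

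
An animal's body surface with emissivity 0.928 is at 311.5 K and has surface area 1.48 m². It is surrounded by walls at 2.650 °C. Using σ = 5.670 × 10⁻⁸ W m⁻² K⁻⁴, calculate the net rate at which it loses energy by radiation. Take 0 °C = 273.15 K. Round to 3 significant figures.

Net loss ≈ 283 W

Surroundings: T = 2.650 °C + 273.15 = 275.800 K.
Area A = 1.48 m².
Net radiated power P_net = εσA(T⁴ − T₀⁴) = 0.928×5.670×10⁻⁸×1.48×(311.5⁴ − 275.800⁴).
T⁴ − T₀⁴ = 9.41526×10⁹ − 5.78598×10⁹ = 3.62928×10⁹ K⁴, so P_net = 283 W.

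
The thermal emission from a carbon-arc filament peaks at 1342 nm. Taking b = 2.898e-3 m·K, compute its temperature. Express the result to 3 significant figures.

T ≈ 2.16×10³ K

Wien's law gives T = b/λ_max = (2.898×10⁻³ m·K)/(1.342×10⁻⁶ m) = 2.16×10³ K.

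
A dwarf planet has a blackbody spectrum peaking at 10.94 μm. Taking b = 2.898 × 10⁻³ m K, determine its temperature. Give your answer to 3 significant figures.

Wien's law gives T = b/λ_max = (2.898×10⁻³ m·K)/(1.094×10⁻⁵ m) = 265 K.

T ≈ 265 K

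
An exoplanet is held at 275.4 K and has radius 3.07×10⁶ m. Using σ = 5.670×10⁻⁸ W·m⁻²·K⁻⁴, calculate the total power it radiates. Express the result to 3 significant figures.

Surface area A = 4πR² = 4π(3.07×10⁶ m)² = 1.18437×10¹⁴ m².
P = σAT⁴ = 5.670×10⁻⁸ × 1.18437×10¹⁴ × (275.4)⁴ = 3.86×10¹⁶ W.

P ≈ 3.86×10¹⁶ W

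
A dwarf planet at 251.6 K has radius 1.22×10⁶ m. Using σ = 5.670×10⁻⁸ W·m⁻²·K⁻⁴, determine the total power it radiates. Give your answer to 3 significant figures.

Surface area A = 4πR² = 4π(1.22×10⁶ m)² = 1.87038×10¹³ m².
P = σAT⁴ = 5.670×10⁻⁸ × 1.87038×10¹³ × (251.6)⁴ = 4.25×10¹⁵ W.

P ≈ 4.25×10¹⁵ W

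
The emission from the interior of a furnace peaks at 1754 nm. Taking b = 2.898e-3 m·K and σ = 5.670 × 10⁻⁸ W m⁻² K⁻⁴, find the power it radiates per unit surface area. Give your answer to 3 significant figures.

I ≈ 4.23×10⁵ W/m²

Wien's law: T = b/λ_max = 2.898×10⁻³/1.754×10⁻⁶ = 1652.22 K.
Then I = σT⁴ = 5.670×10⁻⁸×(1652.22)⁴ = 4.23×10⁵ W/m².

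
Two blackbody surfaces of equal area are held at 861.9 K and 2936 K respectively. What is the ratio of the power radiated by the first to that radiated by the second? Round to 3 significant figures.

With equal areas, P₁/P₂ = (T₁/T₂)⁴ = (861.9/2936)⁴ = 7.43×10⁻³.

P₁/P₂ ≈ 7.43×10⁻³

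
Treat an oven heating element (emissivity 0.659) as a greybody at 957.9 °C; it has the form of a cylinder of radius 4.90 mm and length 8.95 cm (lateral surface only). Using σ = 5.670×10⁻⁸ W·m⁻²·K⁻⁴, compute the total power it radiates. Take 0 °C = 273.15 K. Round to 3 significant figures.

T = 957.9 °C + 273.15 = 1231.05 K.
Lateral area A = 2πrL = 2π×4.90×10⁻³×0.0895 = 2.75549×10⁻³ m².
P = εσAT⁴ = 0.659 × 5.670×10⁻⁸ × 2.75549×10⁻³ × (1231.05)⁴ = 236 W.

P ≈ 236 W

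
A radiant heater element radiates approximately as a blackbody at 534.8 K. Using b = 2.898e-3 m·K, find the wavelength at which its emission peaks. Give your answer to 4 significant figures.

Wien's displacement law: λ_max = b/T = (2.898×10⁻³ m·K)/(534.8 K) = 5.4188×10⁻⁶ m.
That is 5.419 μm, in the infrared range.

λ_max ≈ 5.419 μm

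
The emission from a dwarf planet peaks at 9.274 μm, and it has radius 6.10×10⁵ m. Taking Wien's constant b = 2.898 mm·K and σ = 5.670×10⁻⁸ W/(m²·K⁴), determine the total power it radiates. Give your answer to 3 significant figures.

P ≈ 2.53×10¹⁵ W

Wien's law: T = b/λ_max = 2.898×10⁻³/9.274×10⁻⁶ = 312.487 K.
Surface area A = 4πR² = 4π(6.10×10⁵ m)² = 4.67595×10¹² m².
Then P = σAT⁴ = 5.670×10⁻⁸×4.67595×10¹²×(312.487)⁴ = 2.53×10¹⁵ W.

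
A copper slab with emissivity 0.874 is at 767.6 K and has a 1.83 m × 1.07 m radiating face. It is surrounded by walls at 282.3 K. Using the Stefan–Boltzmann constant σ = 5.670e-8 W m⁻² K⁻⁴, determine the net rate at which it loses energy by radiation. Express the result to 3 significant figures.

Net loss ≈ 3.31×10⁴ W

Area A = 1.83 × 1.07 = 1.9581 m².
Net radiated power P_net = εσA(T⁴ − T₀⁴) = 0.874×5.670×10⁻⁸×1.9581×(767.6⁴ − 282.3⁴).
T⁴ − T₀⁴ = 3.47168×10¹¹ − 6.35102×10⁹ = 3.40817×10¹¹ K⁴, so P_net = 3.31×10⁴ W.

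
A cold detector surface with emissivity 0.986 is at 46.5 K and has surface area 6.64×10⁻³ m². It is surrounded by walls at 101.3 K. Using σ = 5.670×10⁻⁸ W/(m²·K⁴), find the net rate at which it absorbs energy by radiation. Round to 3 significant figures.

Area A = 6.64×10⁻³ m².
Net radiated power P_net = εσA(T⁴ − T₀⁴) = 0.986×5.670×10⁻⁸×6.64×10⁻³×(46.5⁴ − 101.3⁴).
T⁴ − T₀⁴ = 4.67533×10⁶ − 1.05302×10⁸ = -1.00627×10⁸ K⁴, so P_net = -0.0374 W — negative, meaning a net gain of 0.0374 W.

Net gain ≈ 0.0374 W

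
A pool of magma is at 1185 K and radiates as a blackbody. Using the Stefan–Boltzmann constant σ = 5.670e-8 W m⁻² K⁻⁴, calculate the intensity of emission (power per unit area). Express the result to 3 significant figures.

I ≈ 1.12×10⁵ W/m²

Stefan–Boltzmann: I = σT⁴ = 5.670×10⁻⁸ × (1185)⁴ = 1.12×10⁵ W/m².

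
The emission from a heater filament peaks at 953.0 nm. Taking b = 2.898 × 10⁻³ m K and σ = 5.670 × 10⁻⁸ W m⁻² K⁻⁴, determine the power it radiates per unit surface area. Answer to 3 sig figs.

Wien's law: T = b/λ_max = 2.898×10⁻³/9.530×10⁻⁷ = 3040.92 K.
Then I = σT⁴ = 5.670×10⁻⁸×(3040.92)⁴ = 4.85×10⁶ W/m².

I ≈ 4.85×10⁶ W/m²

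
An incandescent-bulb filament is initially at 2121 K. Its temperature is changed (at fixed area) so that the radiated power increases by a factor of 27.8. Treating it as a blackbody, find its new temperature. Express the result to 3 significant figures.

T₂ ≈ 4.87×10³ K

P ∝ T⁴, so T₂/T₁ = (P₂/P₁)^(1/4) = (27.8)^(1/4) = 2.29621.
T₂ = 2121 × 2.29621 = 4.87×10³ K.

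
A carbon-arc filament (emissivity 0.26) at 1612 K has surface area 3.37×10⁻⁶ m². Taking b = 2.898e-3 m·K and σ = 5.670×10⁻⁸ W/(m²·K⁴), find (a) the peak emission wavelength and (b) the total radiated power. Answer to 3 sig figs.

λ_max ≈ 1.80×10³ nm; P ≈ 0.335 W

(a) λ_max = b/T = 2.898×10⁻³/1612 = 1.798×10⁻⁶ m = 1.80×10³ nm.
Area A = 3.37×10⁻⁶ m².
(b) P = εσAT⁴ = 0.26×5.670×10⁻⁸×3.37×10⁻⁶×(1612)⁴ = 0.335 W.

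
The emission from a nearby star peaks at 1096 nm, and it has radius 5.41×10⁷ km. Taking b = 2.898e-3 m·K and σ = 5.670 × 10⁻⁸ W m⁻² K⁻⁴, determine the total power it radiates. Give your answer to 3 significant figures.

Wien's law: T = b/λ_max = 2.898×10⁻³/1.096×10⁻⁶ = 2644.16 K.
Surface area A = 4πR² = 4π(5.41×10¹⁰ m)² = 3.67794×10²² m².
Then P = σAT⁴ = 5.670×10⁻⁸×3.67794×10²²×(2644.16)⁴ = 1.02×10²⁹ W.

P ≈ 1.02×10²⁹ W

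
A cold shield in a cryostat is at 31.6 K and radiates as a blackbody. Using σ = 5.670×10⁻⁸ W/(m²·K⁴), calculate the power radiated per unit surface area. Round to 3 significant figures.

I ≈ 0.0565 W/m²

Stefan–Boltzmann: I = σT⁴ = 5.670×10⁻⁸ × (31.6)⁴ = 0.0565 W/m².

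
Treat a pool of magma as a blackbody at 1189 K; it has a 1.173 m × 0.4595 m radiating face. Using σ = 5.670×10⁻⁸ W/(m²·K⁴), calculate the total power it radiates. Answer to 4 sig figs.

Area A = 1.173 × 0.4595 = 0.538994 m².
P = σAT⁴ = 5.670×10⁻⁸ × 0.538994 × (1189)⁴ = 6.108×10⁴ W.

P ≈ 6.108×10⁴ W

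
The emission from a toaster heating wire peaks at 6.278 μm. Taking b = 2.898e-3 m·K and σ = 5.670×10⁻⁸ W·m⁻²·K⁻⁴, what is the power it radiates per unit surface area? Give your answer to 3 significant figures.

Wien's law: T = b/λ_max = 2.898×10⁻³/6.278×10⁻⁶ = 461.612 K.
Then I = σT⁴ = 5.670×10⁻⁸×(461.612)⁴ = 2.57×10³ W/m².

I ≈ 2.57×10³ W/m²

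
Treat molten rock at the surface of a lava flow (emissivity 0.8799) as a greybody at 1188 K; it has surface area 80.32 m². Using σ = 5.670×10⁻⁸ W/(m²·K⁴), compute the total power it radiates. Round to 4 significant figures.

P ≈ 7.982×10⁶ W

Area A = 80.32 m².
P = εσAT⁴ = 0.8799 × 5.670×10⁻⁸ × 80.32 × (1188)⁴ = 7.982×10⁶ W.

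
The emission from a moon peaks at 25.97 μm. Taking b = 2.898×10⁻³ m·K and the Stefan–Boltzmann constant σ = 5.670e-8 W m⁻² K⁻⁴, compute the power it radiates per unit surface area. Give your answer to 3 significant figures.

Wien's law: T = b/λ_max = 2.898×10⁻³/2.597×10⁻⁵ = 111.590 K.
Then I = σT⁴ = 5.670×10⁻⁸×(111.590)⁴ = 8.79 W/m².

I ≈ 8.79 W/m²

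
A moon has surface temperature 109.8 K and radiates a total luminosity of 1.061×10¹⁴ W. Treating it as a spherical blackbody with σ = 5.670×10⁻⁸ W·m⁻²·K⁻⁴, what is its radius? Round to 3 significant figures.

L = 4πR²σT⁴ ⇒ R = √(L/(4πσT⁴)).
σT⁴ = 8.24124 W/m², so R = √(1.061×10¹⁴/(4π×8.24124)) = 1.01×10⁶ m.

R ≈ 1.01×10⁶ m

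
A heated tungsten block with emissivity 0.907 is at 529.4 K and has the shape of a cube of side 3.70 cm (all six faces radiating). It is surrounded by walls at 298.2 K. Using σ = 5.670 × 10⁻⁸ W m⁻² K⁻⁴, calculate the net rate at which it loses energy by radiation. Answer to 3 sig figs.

Area A = 6s² = 6×(0.0370 m)² = 8.214×10⁻³ m².
Net radiated power P_net = εσA(T⁴ − T₀⁴) = 0.907×5.670×10⁻⁸×8.214×10⁻³×(529.4⁴ − 298.2⁴).
T⁴ − T₀⁴ = 7.85481×10¹⁰ − 7.90734×10⁹ = 7.06408×10¹⁰ K⁴, so P_net = 29.8 W.

Net loss ≈ 29.8 W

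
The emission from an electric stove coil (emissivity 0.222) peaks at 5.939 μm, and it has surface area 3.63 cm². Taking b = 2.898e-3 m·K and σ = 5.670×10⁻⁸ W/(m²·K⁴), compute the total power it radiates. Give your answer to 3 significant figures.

P ≈ 0.259 W

Wien's law: T = b/λ_max = 2.898×10⁻³/5.939×10⁻⁶ = 487.961 K.
Area A = 3.63 cm² = 3.63×10⁻⁴ m².
Then P = εσAT⁴ = 0.222×5.670×10⁻⁸×3.63×10⁻⁴×(487.961)⁴ = 0.259 W.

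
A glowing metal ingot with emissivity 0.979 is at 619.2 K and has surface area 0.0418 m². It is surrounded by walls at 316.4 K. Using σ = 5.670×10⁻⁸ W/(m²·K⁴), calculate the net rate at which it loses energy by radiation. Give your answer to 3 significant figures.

Area A = 0.0418 m².
Net radiated power P_net = εσA(T⁴ − T₀⁴) = 0.979×5.670×10⁻⁸×0.0418×(619.2⁴ − 316.4⁴).
T⁴ − T₀⁴ = 1.47002×10¹¹ − 1.00218×10¹⁰ = 1.36980×10¹¹ K⁴, so P_net = 318 W.

Net loss ≈ 318 W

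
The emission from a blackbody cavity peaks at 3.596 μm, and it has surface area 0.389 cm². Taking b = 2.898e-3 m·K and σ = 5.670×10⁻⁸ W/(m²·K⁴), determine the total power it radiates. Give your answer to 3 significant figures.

P ≈ 0.930 W

Wien's law: T = b/λ_max = 2.898×10⁻³/3.596×10⁻⁶ = 805.895 K.
Area A = 0.389 cm² = 3.89×10⁻⁵ m².
Then P = σAT⁴ = 5.670×10⁻⁸×3.89×10⁻⁵×(805.895)⁴ = 0.930 W.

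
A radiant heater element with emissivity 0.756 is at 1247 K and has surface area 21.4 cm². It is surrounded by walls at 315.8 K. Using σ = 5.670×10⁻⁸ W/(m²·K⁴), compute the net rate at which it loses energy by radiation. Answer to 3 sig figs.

Area A = 21.4 cm² = 2.14×10⁻³ m².
Net radiated power P_net = εσA(T⁴ − T₀⁴) = 0.756×5.670×10⁻⁸×2.14×10⁻³×(1247⁴ − 315.8⁴).
T⁴ − T₀⁴ = 2.41805×10¹² − 9.94600×10⁹ = 2.40810×10¹² K⁴, so P_net = 221 W.

Net loss ≈ 221 W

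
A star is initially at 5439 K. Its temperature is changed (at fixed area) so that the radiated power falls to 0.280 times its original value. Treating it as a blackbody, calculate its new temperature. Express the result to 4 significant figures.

P ∝ T⁴, so T₂/T₁ = (P₂/P₁)^(1/4) = (0.280)^(1/4) = 0.727427.
T₂ = 5439 × 0.727427 = 3956 K.

T₂ ≈ 3956 K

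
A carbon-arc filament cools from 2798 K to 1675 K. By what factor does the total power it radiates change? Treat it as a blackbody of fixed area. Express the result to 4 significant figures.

P₂/P₁ ≈ 0.1284

P ∝ T⁴, so P₂/P₁ = (T₂/T₁)⁴ = (1675/2798)⁴ = (0.598642)⁴ = 0.1284.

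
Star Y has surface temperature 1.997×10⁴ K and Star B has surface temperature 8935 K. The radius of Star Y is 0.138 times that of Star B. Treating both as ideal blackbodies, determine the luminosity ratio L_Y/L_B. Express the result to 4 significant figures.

L_Y/L_B ≈ 0.4752

L ∝ R²T⁴, so L_Y/L_B = (R_Y/R_B)²(T_Y/T_B)⁴ = (0.138)² × (1.997×10⁴/8935)⁴ = 0.019044 × 24.9536 = 0.4752.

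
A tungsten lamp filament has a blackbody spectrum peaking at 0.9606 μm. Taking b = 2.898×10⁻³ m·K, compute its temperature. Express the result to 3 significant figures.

Wien's law gives T = b/λ_max = (2.898×10⁻³ m·K)/(9.606×10⁻⁷ m) = 3.02×10³ K.

T ≈ 3.02×10³ K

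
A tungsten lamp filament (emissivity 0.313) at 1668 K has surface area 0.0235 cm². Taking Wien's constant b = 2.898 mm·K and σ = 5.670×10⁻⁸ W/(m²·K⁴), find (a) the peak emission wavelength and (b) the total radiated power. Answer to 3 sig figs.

λ_max ≈ 1.74 μm; P ≈ 0.323 W

(a) λ_max = b/T = 2.898×10⁻³/1668 = 1.737×10⁻⁶ m = 1.74 μm.
Area A = 0.0235 cm² = 2.35×10⁻⁶ m².
(b) P = εσAT⁴ = 0.313×5.670×10⁻⁸×2.35×10⁻⁶×(1668)⁴ = 0.323 W.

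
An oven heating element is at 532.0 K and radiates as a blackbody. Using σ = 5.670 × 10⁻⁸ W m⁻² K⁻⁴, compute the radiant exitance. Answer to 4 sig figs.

Stefan–Boltzmann: I = σT⁴ = 5.670×10⁻⁸ × (532.0)⁴ = 4542 W/m².

I ≈ 4542 W/m²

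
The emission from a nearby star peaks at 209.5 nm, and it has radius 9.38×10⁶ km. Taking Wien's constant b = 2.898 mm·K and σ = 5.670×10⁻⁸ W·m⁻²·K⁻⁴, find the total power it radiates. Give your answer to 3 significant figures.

Wien's law: T = b/λ_max = 2.898×10⁻³/2.095×10⁻⁷ = 13832.9 K.
Surface area A = 4πR² = 4π(9.38×10⁹ m)² = 1.10564×10²¹ m².
Then P = σAT⁴ = 5.670×10⁻⁸×1.10564×10²¹×(13832.9)⁴ = 2.30×10³⁰ W.

P ≈ 2.30×10³⁰ W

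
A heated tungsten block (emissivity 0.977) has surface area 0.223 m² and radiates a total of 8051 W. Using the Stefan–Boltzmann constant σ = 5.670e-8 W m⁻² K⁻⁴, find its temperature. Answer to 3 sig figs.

T ≈ 898 K

Area A = 0.223 m².
P = εσAT⁴ ⇒ T = (P/(εσA))^(1/4) = (8051/(0.977×5.670×10⁻⁸×0.223))^(1/4) = 898 K.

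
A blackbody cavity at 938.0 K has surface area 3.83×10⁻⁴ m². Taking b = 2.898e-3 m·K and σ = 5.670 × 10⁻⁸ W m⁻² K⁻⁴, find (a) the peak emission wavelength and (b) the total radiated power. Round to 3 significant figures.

(a) λ_max = b/T = 2.898×10⁻³/938.0 = 3.090×10⁻⁶ m = 3.09 μm.
Area A = 3.83×10⁻⁴ m².
(b) P = σAT⁴ = 5.670×10⁻⁸×3.83×10⁻⁴×(938.0)⁴ = 16.8 W.

λ_max ≈ 3.09 μm; P ≈ 16.8 W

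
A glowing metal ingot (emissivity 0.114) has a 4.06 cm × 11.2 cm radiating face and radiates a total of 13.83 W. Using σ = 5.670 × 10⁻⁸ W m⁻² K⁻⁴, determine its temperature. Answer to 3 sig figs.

T ≈ 828 K

Area A = 0.0406 × 0.112 = 4.5472×10⁻³ m².
P = εσAT⁴ ⇒ T = (P/(εσA))^(1/4) = (13.83/(0.114×5.670×10⁻⁸×4.5472×10⁻³))^(1/4) = 828 K.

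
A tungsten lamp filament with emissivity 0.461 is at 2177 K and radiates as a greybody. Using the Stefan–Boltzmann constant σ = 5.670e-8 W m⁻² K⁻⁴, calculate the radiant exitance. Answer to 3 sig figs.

Stefan–Boltzmann: I = εσT⁴ = 0.461 × 5.670×10⁻⁸ × (2177)⁴ = 5.87×10⁵ W/m².

I ≈ 5.87×10⁵ W/m²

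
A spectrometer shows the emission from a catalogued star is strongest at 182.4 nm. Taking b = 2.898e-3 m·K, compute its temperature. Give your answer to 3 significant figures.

T ≈ 1.59×10⁴ K

Wien's law gives T = b/λ_max = (2.898×10⁻³ m·K)/(1.824×10⁻⁷ m) = 1.59×10⁴ K.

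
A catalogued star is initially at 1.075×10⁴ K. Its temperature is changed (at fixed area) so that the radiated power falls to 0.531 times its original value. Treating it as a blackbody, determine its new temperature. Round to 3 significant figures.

P ∝ T⁴, so T₂/T₁ = (P₂/P₁)^(1/4) = (0.531)^(1/4) = 0.853638.
T₂ = 1.075×10⁴ × 0.853638 = 9.18×10³ K.

T₂ ≈ 9.18×10³ K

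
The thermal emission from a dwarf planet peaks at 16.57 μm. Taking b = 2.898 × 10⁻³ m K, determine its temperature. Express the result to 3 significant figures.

Wien's law gives T = b/λ_max = (2.898×10⁻³ m·K)/(1.657×10⁻⁵ m) = 175 K.

T ≈ 175 K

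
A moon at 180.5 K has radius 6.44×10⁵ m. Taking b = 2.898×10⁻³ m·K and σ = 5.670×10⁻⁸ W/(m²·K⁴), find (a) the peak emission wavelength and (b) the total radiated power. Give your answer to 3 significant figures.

λ_max ≈ 16.1 μm; P ≈ 3.14×10¹⁴ W

(a) λ_max = b/T = 2.898×10⁻³/180.5 = 1.606×10⁻⁵ m = 16.1 μm.
Surface area A = 4πR² = 4π(6.44×10⁵ m)² = 5.21173×10¹² m².
(b) P = σAT⁴ = 5.670×10⁻⁸×5.21173×10¹²×(180.5)⁴ = 3.14×10¹⁴ W.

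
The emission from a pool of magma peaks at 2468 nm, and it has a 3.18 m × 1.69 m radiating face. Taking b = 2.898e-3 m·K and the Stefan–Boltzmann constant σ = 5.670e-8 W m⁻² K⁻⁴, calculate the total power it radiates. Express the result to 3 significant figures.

Wien's law: T = b/λ_max = 2.898×10⁻³/2.468×10⁻⁶ = 1174.23 K.
Area A = 3.18 × 1.69 = 5.3742 m².
Then P = σAT⁴ = 5.670×10⁻⁸×5.3742×(1174.23)⁴ = 5.79×10⁵ W.

P ≈ 5.79×10⁵ W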